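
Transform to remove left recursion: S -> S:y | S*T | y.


Left-recursive alternatives: S:y, S*T; non-recursive: y
Introduce S': S -> yS', S' -> :yS' | *TS' | ε


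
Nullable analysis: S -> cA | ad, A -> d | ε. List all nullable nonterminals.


A nonterminal is nullable iff some alternative derives ε (directly, or every symbol in it is nullable)
Nullable: {A}


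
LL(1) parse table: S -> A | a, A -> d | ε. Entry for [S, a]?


For [S, a]: 'a' ∈ FIRST(a)
Entry: S -> a


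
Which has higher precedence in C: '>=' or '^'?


'>=' is relational (level 7); '^' is bitwise XOR (level 4)
Higher level binds tighter
'>=' has higher precedence than '^'


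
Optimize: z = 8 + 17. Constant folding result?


8 + 17 = 25 at compile time
Optimized: z = 25


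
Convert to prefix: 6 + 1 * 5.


'*' binds tighter: tree is (+ 6 (* 1 5))
Prefix: + 6 * 1 5


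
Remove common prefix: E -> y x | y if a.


Common prefix: 'y'
Factored: E -> y E', E' -> x | if a


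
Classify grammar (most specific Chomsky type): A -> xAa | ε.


Single nonterminal LHS, but x^n a^n is not regular
Classification: Type 2 (Context-Free)


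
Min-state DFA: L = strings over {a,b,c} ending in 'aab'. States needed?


Track the longest suffix of input matching a prefix of 'aab': 4 classes (prefixes of length 0..3)
Minimal DFA: 4 states


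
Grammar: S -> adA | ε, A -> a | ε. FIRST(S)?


Per alternative of S: FIRST(adA) = {a}; FIRST(ε) = {ε}
FIRST(S) = {a, ε}


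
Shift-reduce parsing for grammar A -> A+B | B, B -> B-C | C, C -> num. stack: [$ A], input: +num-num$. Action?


shift '+' to continue A -> A+B
Action: shift


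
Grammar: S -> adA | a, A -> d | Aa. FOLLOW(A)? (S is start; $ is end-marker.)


$ ∈ FOLLOW(S). For each A -> αBβ: add FIRST(β)\{ε} to FOLLOW(B); if β nullable, add FOLLOW(A).
FOLLOW(A) = {$, a}


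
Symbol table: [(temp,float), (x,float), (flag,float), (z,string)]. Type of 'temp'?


Lookup 'temp' → type float


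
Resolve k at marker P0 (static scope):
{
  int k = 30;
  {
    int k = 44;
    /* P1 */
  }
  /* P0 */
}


k declared in the same block as P0
k = 30


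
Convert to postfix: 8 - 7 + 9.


Left to right (same or higher precedence on left)
Postfix: 8 7 - 9 +


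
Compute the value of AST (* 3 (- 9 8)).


Evaluate inner: (- 9 8) = 1
Evaluate root: (* 3 1) = 3
Result: 3


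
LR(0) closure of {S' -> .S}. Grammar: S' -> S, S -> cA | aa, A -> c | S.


Start: S' -> .S
For each item with dot before a nonterminal B, add B -> .γ for every B-production
Closure: [S' -> .S, S -> .cA, S -> .aa]


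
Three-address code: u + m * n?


Break into single-operator statements:
t1 = m * n
t2 = u + t1


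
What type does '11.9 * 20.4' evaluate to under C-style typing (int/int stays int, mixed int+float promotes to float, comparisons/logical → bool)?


Operand types: float * float
Rule: mixed int/float promotes to float; int/int stays int
Result type: float


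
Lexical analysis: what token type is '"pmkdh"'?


Pattern: double-quoted sequence
Type: STRING_LITERAL


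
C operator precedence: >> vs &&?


'>>' is shift (level 8); '&&' is logical AND (level 2)
Higher level binds tighter
'>>' has higher precedence than '&&'


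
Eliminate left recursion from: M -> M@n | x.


Left-recursive alternatives: M@n; non-recursive: x
Introduce M': M -> xM', M' -> @nM' | ε


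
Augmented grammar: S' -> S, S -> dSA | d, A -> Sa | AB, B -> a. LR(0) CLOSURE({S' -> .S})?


Start: S' -> .S
For each item with dot before a nonterminal B, add B -> .γ for every B-production
Closure: [S' -> .S, S -> .dSA, S -> .d]


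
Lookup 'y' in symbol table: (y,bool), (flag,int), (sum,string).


Lookup 'y' → type bool


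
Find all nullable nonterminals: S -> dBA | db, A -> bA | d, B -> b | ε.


A nonterminal is nullable iff some alternative derives ε (directly, or every symbol in it is nullable)
Nullable: {B}


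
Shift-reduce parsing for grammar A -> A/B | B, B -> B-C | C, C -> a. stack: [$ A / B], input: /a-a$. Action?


handle 'A/B' on top; lookahead ∈ FOLLOW(A) = {/, $}
Action: reduce (A -> A/B)


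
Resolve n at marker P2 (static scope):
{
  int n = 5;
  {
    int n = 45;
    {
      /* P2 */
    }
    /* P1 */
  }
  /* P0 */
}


P2's block does not declare n; resolves to the enclosing declaration at depth 1
n = 45


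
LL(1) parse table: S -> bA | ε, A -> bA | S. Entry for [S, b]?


For [S, b]: 'b' ∈ FIRST(bA)
Entry: S -> bA


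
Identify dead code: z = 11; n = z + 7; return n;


z is read by n's definition; n is returned
No dead code


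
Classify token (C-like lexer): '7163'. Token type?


Pattern: digits only
Type: INTEGER_LITERAL


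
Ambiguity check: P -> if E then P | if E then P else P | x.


dangling else: 'if E then if E then x else x' parses two ways
Ambiguous


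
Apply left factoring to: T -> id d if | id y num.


Common prefix: 'id'
Factored: T -> id T', T' -> d if | y num


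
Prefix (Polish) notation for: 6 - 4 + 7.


left-to-right (same/higher precedence on left): tree is (+ (- 6 4) 7)
Prefix: + - 6 4 7


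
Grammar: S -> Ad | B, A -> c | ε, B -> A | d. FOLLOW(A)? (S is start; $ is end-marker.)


$ ∈ FOLLOW(S). For each A -> αBβ: add FIRST(β)\{ε} to FOLLOW(B); if β nullable, add FOLLOW(A).
FOLLOW(A) = {$, d}


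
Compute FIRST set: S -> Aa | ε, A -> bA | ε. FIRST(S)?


Per alternative of S: FIRST(Aa) = {a, b}; FIRST(ε) = {ε}
FIRST(S) = {a, b, ε}


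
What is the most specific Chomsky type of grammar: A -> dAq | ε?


Single nonterminal LHS, but d^n q^n is not regular
Classification: Type 2 (Context-Free)


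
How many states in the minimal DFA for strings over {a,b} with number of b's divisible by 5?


Track (count of b) mod 5: states 0..4, accept at 0
Minimal DFA: 5 states


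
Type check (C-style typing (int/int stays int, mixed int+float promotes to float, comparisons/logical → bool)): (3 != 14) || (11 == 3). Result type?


Operand types: bool || bool
Rule: logical operators take bool operands and yield bool
Result type: bool


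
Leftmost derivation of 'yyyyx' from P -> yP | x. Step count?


Derivation: P => yP => yyP => yyyP => yyyyP => yyyyx
Steps: 5


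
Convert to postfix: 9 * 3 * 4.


Left to right (same or higher precedence on left)
Postfix: 9 3 * 4 *


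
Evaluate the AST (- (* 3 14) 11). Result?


Evaluate inner: (* 3 14) = 42
Evaluate root: (- 42 11) = 31
Result: 31


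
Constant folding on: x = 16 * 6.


16 * 6 = 96 at compile time
Optimized: x = 96


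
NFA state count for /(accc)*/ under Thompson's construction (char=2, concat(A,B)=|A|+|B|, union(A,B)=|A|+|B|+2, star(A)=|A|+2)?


Syntax tree has 4 char leaf(s), 0 union(s), 1 star(s)
chars contribute 4×2 = 8; each union adds +2; each star adds +2
Total: 8 + 0 + 2 = 10 states


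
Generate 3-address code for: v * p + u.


Break into single-operator statements:
t1 = v * p
t2 = t1 + u


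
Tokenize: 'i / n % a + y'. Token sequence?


Scan left to right, longest-match per lexeme
Tokens: ID(i), OP(/), ID(n), OP(%), ID(a), OP(+), ID(y)


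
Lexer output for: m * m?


Scan left to right, longest-match per lexeme
Tokens: ID(m), OP(*), ID(m)


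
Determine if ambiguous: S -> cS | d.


right-linear, alternatives start with distinct terminals 'c' vs 'd': unique leftmost derivation
Unambiguous


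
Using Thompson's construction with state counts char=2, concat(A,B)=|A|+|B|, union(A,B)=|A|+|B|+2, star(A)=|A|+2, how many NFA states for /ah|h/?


Syntax tree has 3 char leaf(s), 1 union(s), 0 star(s)
chars contribute 3×2 = 6; each union adds +2; each star adds +2
Total: 6 + 2 + 0 = 8 states


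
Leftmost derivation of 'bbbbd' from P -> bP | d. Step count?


Derivation: P => bP => bbP => bbbP => bbbbP => bbbbd
Steps: 5


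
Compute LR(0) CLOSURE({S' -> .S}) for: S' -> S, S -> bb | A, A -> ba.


Start: S' -> .S
For each item with dot before a nonterminal B, add B -> .γ for every B-production
Closure: [S' -> .S, S -> .bb, S -> .A, A -> .ba]


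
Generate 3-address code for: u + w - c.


Break into single-operator statements:
t1 = u + w
t2 = t1 - c


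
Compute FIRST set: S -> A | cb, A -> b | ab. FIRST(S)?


Per alternative of S: FIRST(A) = {a, b}; FIRST(cb) = {c}
FIRST(S) = {a, b, c}


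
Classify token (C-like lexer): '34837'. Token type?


Pattern: digits only
Type: INTEGER_LITERAL


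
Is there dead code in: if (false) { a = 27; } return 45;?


condition is constant false, so the whole block is unreachable
Dead: 'if (false) { a = 27; }'


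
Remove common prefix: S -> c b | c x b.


Common prefix: 'c'
Factored: S -> c S', S' -> b | x b


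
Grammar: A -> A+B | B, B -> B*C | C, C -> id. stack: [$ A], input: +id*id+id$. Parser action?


shift '+' to continue A -> A+B
Action: shift


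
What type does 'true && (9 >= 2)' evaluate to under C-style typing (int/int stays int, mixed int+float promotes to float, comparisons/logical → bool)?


Operand types: bool && bool
Rule: logical operators take bool operands and yield bool
Result type: bool


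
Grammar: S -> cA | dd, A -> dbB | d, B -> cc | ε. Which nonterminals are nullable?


A nonterminal is nullable iff some alternative derives ε (directly, or every symbol in it is nullable)
Nullable: {B}


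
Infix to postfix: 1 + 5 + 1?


Left to right (same or higher precedence on left)
Postfix: 1 5 + 1 +


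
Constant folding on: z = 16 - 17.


16 - 17 = -1 at compile time
Optimized: z = -1


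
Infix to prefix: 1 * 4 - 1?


left-to-right (same/higher precedence on left): tree is (- (* 1 4) 1)
Prefix: - * 1 4 1


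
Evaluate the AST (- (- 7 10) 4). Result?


Evaluate inner: (- 7 10) = -3
Evaluate root: (- -3 4) = -7
Result: -7


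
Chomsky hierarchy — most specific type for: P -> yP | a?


Right-linear: every RHS is a terminal or a terminal followed by one nonterminal
Classification: Type 3 (Regular)


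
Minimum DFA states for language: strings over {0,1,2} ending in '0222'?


Track the longest suffix of input matching a prefix of '0222': 5 classes (prefixes of length 0..4)
Minimal DFA: 5 states


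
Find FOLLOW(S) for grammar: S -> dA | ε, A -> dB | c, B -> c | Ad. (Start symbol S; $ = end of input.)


$ ∈ FOLLOW(S). For each A -> αBβ: add FIRST(β)\{ε} to FOLLOW(B); if β nullable, add FOLLOW(A).
FOLLOW(S) = {$}


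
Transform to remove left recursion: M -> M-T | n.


Left-recursive alternatives: M-T; non-recursive: n
Introduce M': M -> nM', M' -> -TM' | ε


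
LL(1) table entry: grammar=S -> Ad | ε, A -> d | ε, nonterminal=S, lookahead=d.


For [S, d]: 'd' ∈ FIRST(Ad)
Entry: S -> Ad


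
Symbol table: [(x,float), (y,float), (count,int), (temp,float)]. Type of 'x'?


Lookup 'x' → type float


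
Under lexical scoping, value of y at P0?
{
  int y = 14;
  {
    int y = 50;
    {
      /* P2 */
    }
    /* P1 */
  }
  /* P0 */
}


y declared in the same block as P0
y = 14


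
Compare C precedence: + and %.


'%' is multiplicative (level 10); '+' is additive (level 9)
Higher level binds tighter
'%' has higher precedence than '+'


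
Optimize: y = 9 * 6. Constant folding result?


9 * 6 = 54 at compile time
Optimized: y = 54


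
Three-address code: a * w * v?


Break into single-operator statements:
t1 = a * w
t2 = t1 * v


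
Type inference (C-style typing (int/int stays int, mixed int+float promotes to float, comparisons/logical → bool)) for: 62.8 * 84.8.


Operand types: float * float
Rule: mixed int/float promotes to float; int/int stays int
Result type: float


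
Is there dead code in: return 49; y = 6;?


statement follows a return and is unreachable
Dead: 'y = 6'


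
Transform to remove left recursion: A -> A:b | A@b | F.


Left-recursive alternatives: A:b, A@b; non-recursive: F
Introduce A': A -> FA', A' -> :bA' | @bA' | ε


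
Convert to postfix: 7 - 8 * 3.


* has higher precedence, evaluate 8*3 first
Postfix: 7 8 3 * -


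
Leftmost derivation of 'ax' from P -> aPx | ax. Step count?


Derivation: P => ax
Steps: 1


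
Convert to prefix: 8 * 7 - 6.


left-to-right (same/higher precedence on left): tree is (- (* 8 7) 6)
Prefix: - * 8 7 6


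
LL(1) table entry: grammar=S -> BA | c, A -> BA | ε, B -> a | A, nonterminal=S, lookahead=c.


For [S, c]: 'c' ∈ FIRST(c)
Entry: S -> c


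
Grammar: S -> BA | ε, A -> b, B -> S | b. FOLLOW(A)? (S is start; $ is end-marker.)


$ ∈ FOLLOW(S). For each A -> αBβ: add FIRST(β)\{ε} to FOLLOW(B); if β nullable, add FOLLOW(A).
FOLLOW(A) = {$, b}


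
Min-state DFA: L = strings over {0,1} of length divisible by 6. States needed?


Track length mod 6: states 0..5, accept at 0
Minimal DFA: 6 states


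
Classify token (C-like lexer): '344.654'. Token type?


Pattern: digits with a decimal point
Type: FLOAT_LITERAL


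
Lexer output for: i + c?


Scan left to right, longest-match per lexeme
Tokens: ID(i), OP(+), ID(c)


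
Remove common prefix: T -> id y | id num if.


Common prefix: 'id'
Factored: T -> id T', T' -> y | num if


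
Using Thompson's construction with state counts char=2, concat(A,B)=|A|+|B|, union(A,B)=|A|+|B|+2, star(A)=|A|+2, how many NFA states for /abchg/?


Syntax tree has 5 char leaf(s), 0 union(s), 0 star(s)
chars contribute 5×2 = 10; each union adds +2; each star adds +2
Total: 10 + 0 + 0 = 10 states


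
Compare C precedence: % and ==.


'%' is multiplicative (level 10); '==' is equality (level 6)
Higher level binds tighter
'%' has higher precedence than '=='


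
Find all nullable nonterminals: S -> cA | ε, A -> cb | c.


A nonterminal is nullable iff some alternative derives ε (directly, or every symbol in it is nullable)
Nullable: {S}


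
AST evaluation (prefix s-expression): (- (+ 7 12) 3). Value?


Evaluate inner: (+ 7 12) = 19
Evaluate root: (- 19 3) = 16
Result: 16


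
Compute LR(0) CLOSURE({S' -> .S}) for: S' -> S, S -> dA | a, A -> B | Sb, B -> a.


Start: S' -> .S
For each item with dot before a nonterminal B, add B -> .γ for every B-production
Closure: [S' -> .S, S -> .dA, S -> .a]


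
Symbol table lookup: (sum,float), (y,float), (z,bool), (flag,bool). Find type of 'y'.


Lookup 'y' → type float


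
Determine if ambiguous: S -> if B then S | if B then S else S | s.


dangling else: 'if B then if B then s else s' parses two ways
Ambiguous


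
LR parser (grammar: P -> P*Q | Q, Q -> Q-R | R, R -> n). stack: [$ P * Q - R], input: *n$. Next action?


handle 'Q-R' on top
Action: reduce (Q -> Q-R)


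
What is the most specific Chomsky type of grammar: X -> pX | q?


Right-linear: every RHS is a terminal or a terminal followed by one nonterminal
Classification: Type 3 (Regular)


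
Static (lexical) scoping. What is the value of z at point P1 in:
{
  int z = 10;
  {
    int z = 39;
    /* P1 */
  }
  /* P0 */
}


z declared in the same block as P1
z = 39


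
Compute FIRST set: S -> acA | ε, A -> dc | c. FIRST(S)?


Per alternative of S: FIRST(acA) = {a}; FIRST(ε) = {ε}
FIRST(S) = {a, ε}


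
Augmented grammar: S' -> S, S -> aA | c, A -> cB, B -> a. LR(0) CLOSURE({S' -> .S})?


Start: S' -> .S
For each item with dot before a nonterminal B, add B -> .γ for every B-production
Closure: [S' -> .S, S -> .aA, S -> .c]


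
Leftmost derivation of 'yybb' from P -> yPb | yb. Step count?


Derivation: P => yPb => yybb
Steps: 2


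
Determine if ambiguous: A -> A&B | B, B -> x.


precedence layered via separate nonterminal B: deterministic
Unambiguous


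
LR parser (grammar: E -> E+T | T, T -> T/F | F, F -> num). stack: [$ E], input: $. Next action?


start symbol E on stack, input exhausted
Action: accept


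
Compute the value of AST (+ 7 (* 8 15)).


Evaluate inner: (* 8 15) = 120
Evaluate root: (+ 7 120) = 127
Result: 127


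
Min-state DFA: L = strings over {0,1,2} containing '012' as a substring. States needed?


KMP-style automaton: 3 progress states + 1 absorbing accept = 4
Minimal DFA: 4 states


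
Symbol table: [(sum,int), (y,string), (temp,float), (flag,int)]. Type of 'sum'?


Lookup 'sum' → type int


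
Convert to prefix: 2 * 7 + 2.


left-to-right (same/higher precedence on left): tree is (+ (* 2 7) 2)
Prefix: + * 2 7 2


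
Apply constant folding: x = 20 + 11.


20 + 11 = 31 at compile time
Optimized: x = 31


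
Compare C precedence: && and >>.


'>>' is shift (level 8); '&&' is logical AND (level 2)
Higher level binds tighter
'>>' has higher precedence than '&&'


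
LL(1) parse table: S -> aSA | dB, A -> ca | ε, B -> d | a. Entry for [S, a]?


For [S, a]: 'a' ∈ FIRST(aSA)
Entry: S -> aSA


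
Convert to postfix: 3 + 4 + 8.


Left to right (same or higher precedence on left)
Postfix: 3 4 + 8 +


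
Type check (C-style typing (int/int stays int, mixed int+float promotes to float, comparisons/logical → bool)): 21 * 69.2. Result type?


Operand types: int * float
Rule: mixed int/float promotes to float; int/int stays int
Result type: float


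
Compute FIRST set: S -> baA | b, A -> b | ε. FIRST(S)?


Per alternative of S: FIRST(baA) = {b}; FIRST(b) = {b}
FIRST(S) = {b}


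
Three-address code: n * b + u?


Break into single-operator statements:
t1 = n * b
t2 = t1 + u


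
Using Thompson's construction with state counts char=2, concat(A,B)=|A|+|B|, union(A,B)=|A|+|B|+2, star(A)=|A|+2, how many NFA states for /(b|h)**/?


Syntax tree has 2 char leaf(s), 1 union(s), 2 star(s)
chars contribute 2×2 = 4; each union adds +2; each star adds +2
Total: 4 + 2 + 4 = 10 states


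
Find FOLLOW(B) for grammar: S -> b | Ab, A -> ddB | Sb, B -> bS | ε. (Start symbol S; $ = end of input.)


$ ∈ FOLLOW(S). For each A -> αBβ: add FIRST(β)\{ε} to FOLLOW(B); if β nullable, add FOLLOW(A).
FOLLOW(B) = {b}


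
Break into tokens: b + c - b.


Scan left to right, longest-match per lexeme
Tokens: ID(b), OP(+), ID(c), OP(-), ID(b)


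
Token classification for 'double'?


Pattern: reserved word
Type: KEYWORD


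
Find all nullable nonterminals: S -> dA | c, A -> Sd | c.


A nonterminal is nullable iff some alternative derives ε (directly, or every symbol in it is nullable)
Nullable: {}


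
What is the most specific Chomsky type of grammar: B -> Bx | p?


Left-linear: every RHS is a terminal or one nonterminal followed by a terminal
Classification: Type 3 (Regular)


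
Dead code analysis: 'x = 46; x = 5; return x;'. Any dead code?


first assignment to x is overwritten before any read
Dead: 'x = 46'


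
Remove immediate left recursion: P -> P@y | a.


Left-recursive alternatives: P@y; non-recursive: a
Introduce P': P -> aP', P' -> @yP' | ε


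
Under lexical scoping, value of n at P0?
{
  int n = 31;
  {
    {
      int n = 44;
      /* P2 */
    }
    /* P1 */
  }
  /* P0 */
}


n declared in the same block as P0
n = 31


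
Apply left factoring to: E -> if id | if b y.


Common prefix: 'if'
Factored: E -> if E', E' -> id | b y


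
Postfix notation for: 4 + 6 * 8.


* has higher precedence, evaluate 6*8 first
Postfix: 4 6 8 * +


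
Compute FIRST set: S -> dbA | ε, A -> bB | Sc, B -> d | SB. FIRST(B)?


Per alternative of B: FIRST(d) = {d}; FIRST(SB) = {d}
FIRST(B) = {d}


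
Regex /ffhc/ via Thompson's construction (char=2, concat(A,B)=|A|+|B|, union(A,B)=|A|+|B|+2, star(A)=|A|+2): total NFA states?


Syntax tree has 4 char leaf(s), 0 union(s), 0 star(s)
chars contribute 4×2 = 8; each union adds +2; each star adds +2
Total: 8 + 0 + 0 = 8 states


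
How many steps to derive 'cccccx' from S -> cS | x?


Derivation: S => cS => ccS => cccS => ccccS => cccccS => cccccx
Steps: 6


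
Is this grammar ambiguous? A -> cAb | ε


balanced c^n…b^n: each string has a unique parse
Unambiguous


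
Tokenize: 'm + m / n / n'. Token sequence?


Scan left to right, longest-match per lexeme
Tokens: ID(m), OP(+), ID(m), OP(/), ID(n), OP(/), ID(n)


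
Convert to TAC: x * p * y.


Break into single-operator statements:
t1 = x * p
t2 = t1 * y


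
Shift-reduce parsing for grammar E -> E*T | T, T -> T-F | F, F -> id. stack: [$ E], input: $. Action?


start symbol E on stack, input exhausted
Action: accept


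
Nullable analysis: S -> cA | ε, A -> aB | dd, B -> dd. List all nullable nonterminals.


A nonterminal is nullable iff some alternative derives ε (directly, or every symbol in it is nullable)
Nullable: {S}


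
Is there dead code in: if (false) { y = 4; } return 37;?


condition is constant false, so the whole block is unreachable
Dead: 'if (false) { y = 4; }'


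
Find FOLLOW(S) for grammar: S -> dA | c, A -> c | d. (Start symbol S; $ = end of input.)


$ ∈ FOLLOW(S). For each A -> αBβ: add FIRST(β)\{ε} to FOLLOW(B); if β nullable, add FOLLOW(A).
FOLLOW(S) = {$}


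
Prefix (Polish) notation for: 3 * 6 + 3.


left-to-right (same/higher precedence on left): tree is (+ (* 3 6) 3)
Prefix: + * 3 6 3


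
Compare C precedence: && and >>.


'>>' is shift (level 8); '&&' is logical AND (level 2)
Higher level binds tighter
'>>' has higher precedence than '&&'


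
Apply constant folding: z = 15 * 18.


15 * 18 = 270 at compile time
Optimized: z = 270


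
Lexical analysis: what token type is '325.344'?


Pattern: digits with a decimal point
Type: FLOAT_LITERAL


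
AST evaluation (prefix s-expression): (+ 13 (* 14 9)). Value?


Evaluate inner: (* 14 9) = 126
Evaluate root: (+ 13 126) = 139
Result: 139


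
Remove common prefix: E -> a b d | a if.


Common prefix: 'a'
Factored: E -> a E', E' -> b d | if


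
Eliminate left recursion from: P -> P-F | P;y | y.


Left-recursive alternatives: P-F, P;y; non-recursive: y
Introduce P': P -> yP', P' -> -FP' | ;yP' | ε


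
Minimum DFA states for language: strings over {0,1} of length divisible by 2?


Track length mod 2: states 0..1, accept at 0
Minimal DFA: 2 states


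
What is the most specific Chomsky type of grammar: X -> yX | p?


Right-linear: every RHS is a terminal or a terminal followed by one nonterminal
Classification: Type 3 (Regular)


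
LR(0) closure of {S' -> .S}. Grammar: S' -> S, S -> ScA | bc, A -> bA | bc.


Start: S' -> .S
For each item with dot before a nonterminal B, add B -> .γ for every B-production
Closure: [S' -> .S, S -> .ScA, S -> .bc]


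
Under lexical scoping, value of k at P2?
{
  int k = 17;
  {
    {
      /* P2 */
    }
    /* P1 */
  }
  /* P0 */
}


P2's block does not declare k; resolves to the enclosing declaration at depth 0
k = 17


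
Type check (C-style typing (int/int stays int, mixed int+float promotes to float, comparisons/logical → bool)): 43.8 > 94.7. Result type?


Operand types: float > float
Rule: comparison yields bool
Result type: bool


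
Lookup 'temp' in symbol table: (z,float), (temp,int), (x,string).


Lookup 'temp' → type int


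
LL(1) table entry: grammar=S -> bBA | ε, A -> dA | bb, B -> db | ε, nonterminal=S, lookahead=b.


For [S, b]: 'b' ∈ FIRST(bBA)
Entry: S -> bBA


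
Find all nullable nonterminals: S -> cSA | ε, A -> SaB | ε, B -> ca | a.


A nonterminal is nullable iff some alternative derives ε (directly, or every symbol in it is nullable)
Nullable: {A, S}


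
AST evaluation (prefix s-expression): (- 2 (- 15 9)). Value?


Evaluate inner: (- 15 9) = 6
Evaluate root: (- 2 6) = -4
Result: -4


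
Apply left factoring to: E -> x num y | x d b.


Common prefix: 'x'
Factored: E -> x E', E' -> num y | d b


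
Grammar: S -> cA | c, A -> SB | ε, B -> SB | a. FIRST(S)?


Per alternative of S: FIRST(cA) = {c}; FIRST(c) = {c}
FIRST(S) = {c}


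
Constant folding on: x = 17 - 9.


17 - 9 = 8 at compile time
Optimized: x = 8


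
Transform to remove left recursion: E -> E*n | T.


Left-recursive alternatives: E*n; non-recursive: T
Introduce E': E -> TE', E' -> *nE' | ε


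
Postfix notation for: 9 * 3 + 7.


Left to right (same or higher precedence on left)
Postfix: 9 3 * 7 +


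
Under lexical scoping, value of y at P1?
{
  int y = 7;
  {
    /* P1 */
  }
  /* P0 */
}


P1's block does not declare y; resolves to the enclosing declaration at depth 0
y = 7


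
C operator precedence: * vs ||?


'*' is multiplicative (level 10); '||' is logical OR (level 1)
Higher level binds tighter
'*' has higher precedence than '||'


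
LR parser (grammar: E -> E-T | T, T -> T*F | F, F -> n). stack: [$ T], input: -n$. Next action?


lookahead ∉ {*} so T won't extend; reduce E -> T
Action: reduce (E -> T)


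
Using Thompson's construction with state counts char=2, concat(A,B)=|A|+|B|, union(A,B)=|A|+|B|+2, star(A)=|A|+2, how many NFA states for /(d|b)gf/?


Syntax tree has 4 char leaf(s), 1 union(s), 0 star(s)
chars contribute 4×2 = 8; each union adds +2; each star adds +2
Total: 8 + 2 + 0 = 10 states


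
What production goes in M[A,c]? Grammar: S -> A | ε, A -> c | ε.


For [A, c]: 'c' ∈ FIRST(c)
Entry: A -> c


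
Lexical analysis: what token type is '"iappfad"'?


Pattern: double-quoted sequence
Type: STRING_LITERAL


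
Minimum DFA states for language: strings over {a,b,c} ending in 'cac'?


Track the longest suffix of input matching a prefix of 'cac': 4 classes (prefixes of length 0..3)
Minimal DFA: 4 states


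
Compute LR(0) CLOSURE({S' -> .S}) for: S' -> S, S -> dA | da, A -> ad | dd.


Start: S' -> .S
For each item with dot before a nonterminal B, add B -> .γ for every B-production
Closure: [S' -> .S, S -> .dA, S -> .da]


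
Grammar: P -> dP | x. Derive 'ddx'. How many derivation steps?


Derivation: P => dP => ddP => ddx
Steps: 3


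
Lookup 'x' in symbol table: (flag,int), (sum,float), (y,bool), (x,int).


Lookup 'x' → type int


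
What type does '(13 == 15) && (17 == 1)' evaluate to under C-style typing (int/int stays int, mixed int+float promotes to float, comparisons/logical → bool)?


Operand types: bool && bool
Rule: logical operators take bool operands and yield bool
Result type: bool


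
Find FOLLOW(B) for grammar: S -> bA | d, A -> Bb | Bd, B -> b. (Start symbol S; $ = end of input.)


$ ∈ FOLLOW(S). For each A -> αBβ: add FIRST(β)\{ε} to FOLLOW(B); if β nullable, add FOLLOW(A).
FOLLOW(B) = {b, d}


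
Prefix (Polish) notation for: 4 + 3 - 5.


left-to-right (same/higher precedence on left): tree is (- (+ 4 3) 5)
Prefix: - + 4 3 5


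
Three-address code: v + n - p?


Break into single-operator statements:
t1 = v + n
t2 = t1 - p


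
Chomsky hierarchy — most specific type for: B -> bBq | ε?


Single nonterminal LHS, but b^n q^n is not regular
Classification: Type 2 (Context-Free)


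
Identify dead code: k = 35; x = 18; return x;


k is assigned but never read
Dead: 'k = 35'


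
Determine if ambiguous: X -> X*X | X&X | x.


'x*x&x' has two parse trees (no precedence encoded between * and &)
Ambiguous


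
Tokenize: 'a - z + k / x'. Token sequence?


Scan left to right, longest-match per lexeme
Tokens: ID(a), OP(-), ID(z), OP(+), ID(k), OP(/), ID(x)


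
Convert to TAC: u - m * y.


Break into single-operator statements:
t1 = m * y
t2 = u - t1


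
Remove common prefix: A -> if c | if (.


Common prefix: 'if'
Factored: A -> if A', A' -> c | (


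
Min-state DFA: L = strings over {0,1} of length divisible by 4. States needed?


Track length mod 4: states 0..3, accept at 0
Minimal DFA: 4 states


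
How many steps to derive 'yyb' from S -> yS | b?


Derivation: S => yS => yyS => yyb
Steps: 3


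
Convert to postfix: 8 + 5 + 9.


Left to right (same or higher precedence on left)
Postfix: 8 5 + 9 +


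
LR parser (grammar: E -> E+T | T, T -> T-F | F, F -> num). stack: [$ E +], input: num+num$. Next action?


no handle ('E+' is not any RHS); shift 'num'
Action: shift


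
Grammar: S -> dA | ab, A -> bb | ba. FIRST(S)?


Per alternative of S: FIRST(dA) = {d}; FIRST(ab) = {a}
FIRST(S) = {a, d}


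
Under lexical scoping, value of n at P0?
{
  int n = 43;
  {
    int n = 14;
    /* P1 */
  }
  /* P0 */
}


n declared in the same block as P0
n = 43


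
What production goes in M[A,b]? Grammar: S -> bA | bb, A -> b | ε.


For [A, b]: 'b' ∈ FIRST(b)
Entry: A -> b


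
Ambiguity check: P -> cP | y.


right-linear, alternatives start with distinct terminals 'c' vs 'y': unique leftmost derivation
Unambiguous


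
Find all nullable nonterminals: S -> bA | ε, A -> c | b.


A nonterminal is nullable iff some alternative derives ε (directly, or every symbol in it is nullable)
Nullable: {S}


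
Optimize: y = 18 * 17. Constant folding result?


18 * 17 = 306 at compile time
Optimized: y = 306


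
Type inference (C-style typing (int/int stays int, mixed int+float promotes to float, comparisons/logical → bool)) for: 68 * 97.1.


Operand types: int * float
Rule: mixed int/float promotes to float; int/int stays int
Result type: float


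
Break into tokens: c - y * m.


Scan left to right, longest-match per lexeme
Tokens: ID(c), OP(-), ID(y), OP(*), ID(m)


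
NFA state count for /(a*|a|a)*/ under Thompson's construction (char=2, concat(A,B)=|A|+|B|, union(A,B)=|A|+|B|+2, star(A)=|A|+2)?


Syntax tree has 3 char leaf(s), 2 union(s), 2 star(s)
chars contribute 3×2 = 6; each union adds +2; each star adds +2
Total: 6 + 4 + 4 = 14 states


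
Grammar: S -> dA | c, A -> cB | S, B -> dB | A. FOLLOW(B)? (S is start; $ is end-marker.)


$ ∈ FOLLOW(S). For each A -> αBβ: add FIRST(β)\{ε} to FOLLOW(B); if β nullable, add FOLLOW(A).
FOLLOW(B) = {$}


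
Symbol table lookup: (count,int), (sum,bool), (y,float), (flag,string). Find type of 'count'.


Lookup 'count' → type int


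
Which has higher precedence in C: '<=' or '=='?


'<=' is relational (level 7); '==' is equality (level 6)
Higher level binds tighter
'<=' has higher precedence than '=='


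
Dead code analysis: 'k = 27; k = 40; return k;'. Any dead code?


first assignment to k is overwritten before any read
Dead: 'k = 27'


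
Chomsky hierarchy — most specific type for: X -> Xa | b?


Left-linear: every RHS is a terminal or one nonterminal followed by a terminal
Classification: Type 3 (Regular)


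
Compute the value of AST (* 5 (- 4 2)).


Evaluate inner: (- 4 2) = 2
Evaluate root: (* 5 2) = 10
Result: 10


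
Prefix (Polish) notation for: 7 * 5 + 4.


left-to-right (same/higher precedence on left): tree is (+ (* 7 5) 4)
Prefix: + * 7 5 4


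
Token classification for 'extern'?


Pattern: reserved word
Type: KEYWORD


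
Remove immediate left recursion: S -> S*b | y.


Left-recursive alternatives: S*b; non-recursive: y
Introduce S': S -> yS', S' -> *bS' | ε


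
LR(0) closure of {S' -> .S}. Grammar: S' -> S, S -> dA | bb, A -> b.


Start: S' -> .S
For each item with dot before a nonterminal B, add B -> .γ for every B-production
Closure: [S' -> .S, S -> .dA, S -> .bb]


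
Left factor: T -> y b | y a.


Common prefix: 'y'
Factored: T -> y T', T' -> b | a


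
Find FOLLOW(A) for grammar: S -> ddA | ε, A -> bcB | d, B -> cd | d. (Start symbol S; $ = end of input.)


$ ∈ FOLLOW(S). For each A -> αBβ: add FIRST(β)\{ε} to FOLLOW(B); if β nullable, add FOLLOW(A).
FOLLOW(A) = {$}


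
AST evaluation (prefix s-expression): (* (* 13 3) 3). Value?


Evaluate inner: (* 13 3) = 39
Evaluate root: (* 39 3) = 117
Result: 117


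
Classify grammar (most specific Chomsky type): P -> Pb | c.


Left-linear: every RHS is a terminal or one nonterminal followed by a terminal
Classification: Type 3 (Regular)


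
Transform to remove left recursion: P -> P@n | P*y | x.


Left-recursive alternatives: P@n, P*y; non-recursive: x
Introduce P': P -> xP', P' -> @nP' | *yP' | ε


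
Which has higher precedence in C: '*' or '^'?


'*' is multiplicative (level 10); '^' is bitwise XOR (level 4)
Higher level binds tighter
'*' has higher precedence than '^'


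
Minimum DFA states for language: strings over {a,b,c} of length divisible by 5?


Track length mod 5: states 0..4, accept at 0
Minimal DFA: 5 states


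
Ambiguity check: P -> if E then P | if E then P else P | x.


dangling else: 'if E then if E then x else x' parses two ways
Ambiguous


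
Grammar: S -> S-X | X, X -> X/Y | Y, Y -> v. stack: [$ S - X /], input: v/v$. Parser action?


no handle; shift 'v'
Action: shift


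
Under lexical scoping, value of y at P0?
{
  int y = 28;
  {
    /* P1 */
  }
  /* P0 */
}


y declared in the same block as P0
y = 28


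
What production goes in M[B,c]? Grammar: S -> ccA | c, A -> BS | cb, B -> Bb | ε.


For [B, c]: ε is nullable and 'c' ∈ FOLLOW(B)
Entry: B -> ε


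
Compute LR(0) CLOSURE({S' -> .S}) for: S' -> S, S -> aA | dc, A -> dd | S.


Start: S' -> .S
For each item with dot before a nonterminal B, add B -> .γ for every B-production
Closure: [S' -> .S, S -> .aA, S -> .dc]


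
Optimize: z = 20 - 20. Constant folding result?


20 - 20 = 0 at compile time
Optimized: z = 0


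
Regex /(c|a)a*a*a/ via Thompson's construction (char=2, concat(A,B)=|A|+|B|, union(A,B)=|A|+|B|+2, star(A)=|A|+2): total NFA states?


Syntax tree has 5 char leaf(s), 1 union(s), 2 star(s)
chars contribute 5×2 = 10; each union adds +2; each star adds +2
Total: 10 + 2 + 4 = 16 states


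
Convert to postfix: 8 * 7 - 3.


Left to right (same or higher precedence on left)
Postfix: 8 7 * 3 -


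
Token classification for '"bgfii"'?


Pattern: double-quoted sequence
Type: STRING_LITERAL


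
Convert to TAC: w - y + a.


Break into single-operator statements:
t1 = w - y
t2 = t1 + a


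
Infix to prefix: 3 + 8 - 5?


left-to-right (same/higher precedence on left): tree is (- (+ 3 8) 5)
Prefix: - + 3 8 5


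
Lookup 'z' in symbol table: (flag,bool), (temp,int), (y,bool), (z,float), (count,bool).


Lookup 'z' → type float


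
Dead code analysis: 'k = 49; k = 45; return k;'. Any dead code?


first assignment to k is overwritten before any read
Dead: 'k = 49'


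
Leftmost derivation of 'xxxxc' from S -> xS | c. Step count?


Derivation: S => xS => xxS => xxxS => xxxxS => xxxxc
Steps: 5


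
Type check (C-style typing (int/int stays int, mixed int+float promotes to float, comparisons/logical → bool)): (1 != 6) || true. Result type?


Operand types: bool || bool
Rule: logical operators take bool operands and yield bool
Result type: bool


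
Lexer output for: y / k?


Scan left to right, longest-match per lexeme
Tokens: ID(y), OP(/), ID(k)


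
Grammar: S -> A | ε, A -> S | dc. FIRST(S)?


Per alternative of S: FIRST(A) = {d, ε}; FIRST(ε) = {ε}
FIRST(S) = {d, ε}


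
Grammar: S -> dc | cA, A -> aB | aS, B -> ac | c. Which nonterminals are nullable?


A nonterminal is nullable iff some alternative derives ε (directly, or every symbol in it is nullable)
Nullable: {}


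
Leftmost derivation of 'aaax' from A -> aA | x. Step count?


Derivation: A => aA => aaA => aaaA => aaax
Steps: 4


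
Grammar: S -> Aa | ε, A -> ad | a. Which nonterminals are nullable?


A nonterminal is nullable iff some alternative derives ε (directly, or every symbol in it is nullable)
Nullable: {S}


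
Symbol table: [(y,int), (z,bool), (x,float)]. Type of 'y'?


Lookup 'y' → type int


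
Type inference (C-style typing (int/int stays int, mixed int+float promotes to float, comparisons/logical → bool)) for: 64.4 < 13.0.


Operand types: float < float
Rule: comparison yields bool
Result type: bool


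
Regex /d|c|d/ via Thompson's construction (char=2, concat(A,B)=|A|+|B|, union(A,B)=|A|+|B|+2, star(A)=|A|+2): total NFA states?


Syntax tree has 3 char leaf(s), 2 union(s), 0 star(s)
chars contribute 3×2 = 6; each union adds +2; each star adds +2
Total: 6 + 4 + 0 = 10 states


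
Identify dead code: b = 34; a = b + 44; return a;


b is read by a's definition; a is returned
No dead code


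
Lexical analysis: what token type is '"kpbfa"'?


Pattern: double-quoted sequence
Type: STRING_LITERAL


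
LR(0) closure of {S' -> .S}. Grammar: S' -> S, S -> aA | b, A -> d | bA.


Start: S' -> .S
For each item with dot before a nonterminal B, add B -> .γ for every B-production
Closure: [S' -> .S, S -> .aA, S -> .b]


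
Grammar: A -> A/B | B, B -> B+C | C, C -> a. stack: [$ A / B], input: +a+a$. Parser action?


'+' can extend B; shift to build B -> B+C
Action: shift


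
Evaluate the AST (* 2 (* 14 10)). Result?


Evaluate inner: (* 14 10) = 140
Evaluate root: (* 2 140) = 280
Result: 280


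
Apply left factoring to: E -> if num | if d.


Common prefix: 'if'
Factored: E -> if E', E' -> num | d


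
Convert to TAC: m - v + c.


Break into single-operator statements:
t1 = m - v
t2 = t1 + c


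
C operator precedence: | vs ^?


'^' is bitwise XOR (level 4); '|' is bitwise OR (level 3)
Higher level binds tighter
'^' has higher precedence than '|'


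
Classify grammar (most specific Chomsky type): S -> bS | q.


Right-linear: every RHS is a terminal or a terminal followed by one nonterminal
Classification: Type 3 (Regular)


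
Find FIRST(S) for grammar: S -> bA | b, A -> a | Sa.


Per alternative of S: FIRST(bA) = {b}; FIRST(b) = {b}
FIRST(S) = {b}


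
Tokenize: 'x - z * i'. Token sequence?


Scan left to right, longest-match per lexeme
Tokens: ID(x), OP(-), ID(z), OP(*), ID(i)


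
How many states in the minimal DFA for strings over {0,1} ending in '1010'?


Track the longest suffix of input matching a prefix of '1010': 5 classes (prefixes of length 0..4)
Minimal DFA: 5 states


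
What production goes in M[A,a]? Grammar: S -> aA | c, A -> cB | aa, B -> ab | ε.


For [A, a]: 'a' ∈ FIRST(aa)
Entry: A -> aa


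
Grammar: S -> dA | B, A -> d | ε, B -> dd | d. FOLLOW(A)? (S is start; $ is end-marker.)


$ ∈ FOLLOW(S). For each A -> αBβ: add FIRST(β)\{ε} to FOLLOW(B); if β nullable, add FOLLOW(A).
FOLLOW(A) = {$}


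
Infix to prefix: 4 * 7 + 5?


left-to-right (same/higher precedence on left): tree is (+ (* 4 7) 5)
Prefix: + * 4 7 5


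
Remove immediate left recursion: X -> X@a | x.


Left-recursive alternatives: X@a; non-recursive: x
Introduce X': X -> xX', X' -> @aX' | ε


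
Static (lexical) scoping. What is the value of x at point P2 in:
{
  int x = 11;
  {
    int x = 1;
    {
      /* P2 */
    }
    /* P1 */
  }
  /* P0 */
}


P2's block does not declare x; resolves to the enclosing declaration at depth 1
x = 1


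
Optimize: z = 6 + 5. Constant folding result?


6 + 5 = 11 at compile time
Optimized: z = 11


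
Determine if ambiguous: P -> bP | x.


right-linear, alternatives start with distinct terminals 'b' vs 'x': unique leftmost derivation
Unambiguous


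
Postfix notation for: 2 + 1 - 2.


Left to right (same or higher precedence on left)
Postfix: 2 1 + 2 -


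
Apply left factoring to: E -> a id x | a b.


Common prefix: 'a'
Factored: E -> a E', E' -> id x | b
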